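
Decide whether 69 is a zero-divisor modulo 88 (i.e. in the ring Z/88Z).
NO

gcd(69, 88) = 1, so 69 is a unit in Z/88Z (it has a multiplicative inverse). A unit cannot be a zero-divisor: if 69·b ≡ 0 then multiplying both sides by 69^(−1) gives b ≡ 0. So 69 is not a zero-divisor.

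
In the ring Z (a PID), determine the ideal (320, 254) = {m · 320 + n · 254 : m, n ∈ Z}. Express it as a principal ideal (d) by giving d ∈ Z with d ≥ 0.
In the PID Z, (a, b) is generated by gcd(a, b). Compute gcd(320, 254) with the extended Euclidean algorithm, tracking rows (r, s, t) with s·320 + t·254 = r:
  row A: (320, 1, 0)   [1·320 + 0·254 = 320]
  row B: (254, 0, 1)   [0·320 + 1·254 = 254]
  320 = 1·254 + 66   → row C = row A − 1·row B = (66, 1, −1)   [check: 1·320 − 1·254 = 66]
  254 = 3·66 + 56   → row D = row B − 3·row C = (56, −3, 4)   [check: −3·320 + 4·254 = 56]
  66 = 1·56 + 10   → row E = row C − 1·row D = (10, 4, −5)   [check: 4·320 − 5·254 = 10]
  56 = 5·10 + 6   → row F = row D − 5·row E = (6, −23, 29)   [check: −23·320 + 29·254 = 6]
  10 = 1·6 + 4   → row G = row E − 1·row F = (4, 27, −34)   [check: 27·320 − 34·254 = 4]
  6 = 1·4 + 2   → row H = row F − 1·row G = (2, −50, 63)   [check: −50·320 + 63·254 = 2]
  4 = 2·2 + 0   → remainder 0, stop. gcd = 2 (last nonzero row H).
So gcd(320, 254) = 2, with Bézout identity −50·320 + 63·254 = 2. Containment (⊇): the Bézout identity exhibits 2 as an element of (320, 254), giving (2) ⊆ (320, 254). Containment (⊆): since 2 | 320 and 2 | 254 (320 = 2·160, 254 = 2·127), every Z-linear combination of 320 and 254 is divisible by 2, so (320, 254) ⊆ (2). Therefore (320, 254) = (2), d = 2.

Final answer: (320, 254) = (2); d = 2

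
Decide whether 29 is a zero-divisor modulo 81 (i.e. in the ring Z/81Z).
gcd(29, 81) = 1, so 29 is a unit in Z/81Z (it has a multiplicative inverse). A unit cannot be a zero-divisor: if 29·b ≡ 0 then multiplying both sides by 29^(−1) gives b ≡ 0. So 29 is not a zero-divisor.

Final answer: NO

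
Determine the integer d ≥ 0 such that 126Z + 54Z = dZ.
(126, 54) = (18); d = 18

In the PID Z, (a, b) is generated by gcd(a, b). Compute gcd(126, 54) with the extended Euclidean algorithm, tracking rows (r, s, t) with s·126 + t·54 = r:
  row A: (126, 1, 0)   [1·126 + 0·54 = 126]
  row B: (54, 0, 1)   [0·126 + 1·54 = 54]
  126 = 2·54 + 18   → row C = row A − 2·row B = (18, 1, −2)   [check: 1·126 − 2·54 = 18]
  54 = 3·18 + 0   → remainder 0, stop. gcd = 18 (last nonzero row C).
So gcd(126, 54) = 18, with Bézout identity 1·126 − 2·54 = 18. Containment (⊇): the Bézout identity exhibits 18 as an element of (126, 54), giving (18) ⊆ (126, 54). Containment (⊆): since 18 | 126 and 18 | 54 (126 = 18·7, 54 = 18·3), every Z-linear combination of 126 and 54 is divisible by 18, so (126, 54) ⊆ (18). Therefore (126, 54) = (18), d = 18.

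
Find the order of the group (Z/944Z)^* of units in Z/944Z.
|(Z/944Z)^*| = 464

(Z/944Z)^* consists of the classes a with gcd(a, 944) = 1, so its order is φ(944). φ is multiplicative, with φ(p^e) = p^e − p^(e−1). Factorise 944 = 2^4 · 59. Then
  φ(944) = (2^4 − 2^3) · (59 − 1) = 8 · 58 = 464.
Thus |(Z/944Z)^*| = 464.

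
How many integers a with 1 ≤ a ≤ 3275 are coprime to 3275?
The number of a ∈ {1, ..., 3275} with gcd(a, 3275) = 1 is by definition Euler's totient φ(3275). φ is multiplicative, with φ(p^e) = p^e − p^(e−1). Factorise 3275 = 5^2 · 131. Then
  φ(3275) = (5^2 − 5^1) · (131 − 1) = 20 · 130 = 2600.
So there are 2600 such integers.

Final answer: 2600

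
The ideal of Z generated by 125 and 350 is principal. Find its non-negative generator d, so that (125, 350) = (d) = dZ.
In the PID Z, (a, b) is generated by gcd(a, b). Compute gcd(350, 125) with the extended Euclidean algorithm, tracking rows (r, s, t) with s·350 + t·125 = r:
  row A: (350, 1, 0)   [1·350 + 0·125 = 350]
  row B: (125, 0, 1)   [0·350 + 1·125 = 125]
  350 = 2·125 + 100   → row C = row A − 2·row B = (100, 1, −2)   [check: 1·350 − 2·125 = 100]
  125 = 1·100 + 25   → row D = row B − 1·row C = (25, −1, 3)   [check: −1·350 + 3·125 = 25]
  100 = 4·25 + 0   → remainder 0, stop. gcd = 25 (last nonzero row D).
So gcd(125, 350) = 25, with Bézout identity −1·350 + 3·125 = 25. Containment (⊇): the Bézout identity exhibits 25 as an element of (125, 350), giving (25) ⊆ (125, 350). Containment (⊆): since 25 | 125 and 25 | 350 (125 = 25·5, 350 = 25·14), every Z-linear combination of 125 and 350 is divisible by 25, so (125, 350) ⊆ (25). Therefore (125, 350) = (25), d = 25.

Final answer: (125, 350) = (25); d = 25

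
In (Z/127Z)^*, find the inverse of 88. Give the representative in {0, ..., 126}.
88^(−1) ≡ 13 (mod 127)

Apply the extended Euclidean algorithm to (127, 88), tracking rows (r, s, t) with s·127 + t·88 = r. Each division r_prev = q·r_cur + r_new produces the new row as (previous row) − q·(current row):
  row A: (127, 1, 0)   [1·127 + 0·88 = 127]
  row B: (88, 0, 1)   [0·127 + 1·88 = 88]
  127 = 1·88 + 39   → row C = row A − 1·row B = (39, 1, −1)   [check: 1·127 − 1·88 = 39]
  88 = 2·39 + 10   → row D = row B − 2·row C = (10, −2, 3)   [check: −2·127 + 3·88 = 10]
  39 = 3·10 + 9   → row E = row C − 3·row D = (9, 7, −10)   [check: 7·127 − 10·88 = 9]
  10 = 1·9 + 1   → row F = row D − 1·row E = (1, −9, 13)   [check: −9·127 + 13·88 = 1]
  9 = 9·1 + 0   → remainder 0, stop. gcd = 1 (last nonzero row F).
The gcd is 1, so 88 is invertible mod 127. The last nonzero row gives −9·127 + 13·88 = 1, so t = 13. So 88^(−1) ≡ 13 (mod 127). Verify: 88 · 13 = 1144 ≡ 1 (mod 127). ✓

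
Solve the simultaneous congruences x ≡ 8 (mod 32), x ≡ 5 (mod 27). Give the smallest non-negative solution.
x ≡ 680 (mod 864); the representative in [0, 864) is 680

The moduli 32, 27 are pairwise coprime, so by the CRT there is a unique solution mod 32·27 = 864.
Solve by successive substitution. Start with x ≡ 8 (mod 32).
  Combine with x ≡ 5 (mod 27): write x = 8 + 32·t and require 8 + 32·t ≡ 5 (mod 27), i.e. 32·t ≡ 5 − 8 ≡ 24 (mod 27). Since 32^(−1) ≡ 11 (mod 27) (32 ≡ 5 (mod 27)), t ≡ 11·24 ≡ 21 (mod 27). So x ≡ 8 + 32·21 = 680 (mod 864).
Unique solution in [0, 864): x = 680.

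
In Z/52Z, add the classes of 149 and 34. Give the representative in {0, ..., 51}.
27

Reduce the summands first: 149 ≡ 45 (mod 52), so 149 + 34 ≡ 45 + 34 (mod 52). 45 + 34 = 79; 79 = 1·52 + 27, so (149 + 34) mod 52 = 27.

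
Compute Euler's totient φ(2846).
φ(2846) = 1422

φ is multiplicative, with φ(p^e) = p^e − p^(e−1). Factorise 2846 = 2 · 1423. Then
  φ(2846) = (2 − 1) · (1423 − 1) = 1 · 1422 = 1422.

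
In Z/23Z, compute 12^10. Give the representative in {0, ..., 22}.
Use repeated squaring. Binary(10) = 1010. Walk through the bits of the exponent 10 left-to-right: at each bit after the leading one, square the running value, then multiply by 12 if the bit is 1 (always reducing mod 23):
  bit 1 = 1 (leading): start with 12.
  bit 2 = 0: square 12^2 = 144 ≡ 6 (mod 23).
  bit 3 = 1: square 6^2 = 36 ≡ 13; bit is 1, so multiply 13·12 = 156 ≡ 18 (mod 23).
  bit 4 = 0: square 18^2 = 324 ≡ 2 (mod 23).
Final value: 12^10 ≡ 2 (mod 23).

Final answer: 2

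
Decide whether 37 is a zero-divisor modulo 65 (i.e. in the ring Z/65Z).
gcd(37, 65) = 1, so 37 is a unit in Z/65Z (it has a multiplicative inverse). A unit cannot be a zero-divisor: if 37·b ≡ 0 then multiplying both sides by 37^(−1) gives b ≡ 0. So 37 is not a zero-divisor.

Final answer: NO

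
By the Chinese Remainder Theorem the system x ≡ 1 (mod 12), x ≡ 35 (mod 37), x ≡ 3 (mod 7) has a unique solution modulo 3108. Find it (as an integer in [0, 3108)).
The moduli 12, 37, 7 are pairwise coprime, so by the CRT there is a unique solution mod 12·37·7 = 3108.
Solve by successive substitution. Start with x ≡ 1 (mod 12).
  Combine with x ≡ 35 (mod 37): write x = 1 + 12·t and require 1 + 12·t ≡ 35 (mod 37), i.e. 12·t ≡ 35 − 1 ≡ 34 (mod 37). Since 12^(−1) ≡ 34 (mod 37), t ≡ 34·34 ≡ 9 (mod 37). So x ≡ 1 + 12·9 = 109 (mod 444).
  Combine with x ≡ 3 (mod 7): write x = 109 + 444·t and require 109 + 444·t ≡ 3 (mod 7), i.e. 444·t ≡ 3 − 109 ≡ 6 (mod 7). Since 444^(−1) ≡ 5 (mod 7) (444 ≡ 3 (mod 7)), t ≡ 5·6 ≡ 2 (mod 7). So x ≡ 109 + 444·2 = 997 (mod 3108).
Unique solution in [0, 3108): x = 997.

Final answer: x ≡ 997 (mod 3108); the representative in [0, 3108) is 997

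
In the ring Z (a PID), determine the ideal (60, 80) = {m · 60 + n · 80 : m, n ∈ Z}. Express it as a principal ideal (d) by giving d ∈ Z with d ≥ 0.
(60, 80) = (20); d = 20

In the PID Z, (a, b) is generated by gcd(a, b). Compute gcd(80, 60) with the extended Euclidean algorithm, tracking rows (r, s, t) with s·80 + t·60 = r:
  row A: (80, 1, 0)   [1·80 + 0·60 = 80]
  row B: (60, 0, 1)   [0·80 + 1·60 = 60]
  80 = 1·60 + 20   → row C = row A − 1·row B = (20, 1, −1)   [check: 1·80 − 1·60 = 20]
  60 = 3·20 + 0   → remainder 0, stop. gcd = 20 (last nonzero row C).
So gcd(60, 80) = 20, with Bézout identity 1·80 − 1·60 = 20. Containment (⊇): the Bézout identity exhibits 20 as an element of (60, 80), giving (20) ⊆ (60, 80). Containment (⊆): since 20 | 60 and 20 | 80 (60 = 20·3, 80 = 20·4), every Z-linear combination of 60 and 80 is divisible by 20, so (60, 80) ⊆ (20). Therefore (60, 80) = (20), d = 20.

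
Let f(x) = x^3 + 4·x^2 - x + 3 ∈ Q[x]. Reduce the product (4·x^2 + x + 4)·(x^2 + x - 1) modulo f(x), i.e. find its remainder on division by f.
a · b ≡ 49·x^2 - 20·x + 29 (mod f(x))

First multiply in Q[x] without reducing: a · b = 4·x^4 + 5·x^3 + x^2 + 3·x - 4. Now divide by f(x) = x^3 + 4·x^2 - x + 3, eliminating the leading term at each step:
  leading term 4·x^4: subtract (4·x)·f(x) = 4·x^4 + 16·x^3 - 4·x^2 + 12·x, leaving -11·x^3 + 5·x^2 - 9·x - 4
  leading term -11·x^3: subtract (-11)·f(x) = -11·x^3 - 44·x^2 + 11·x - 33, leaving 49·x^2 - 20·x + 29
The degree is now < 3, so this is the remainder. Hence a · b ≡ 49·x^2 - 20·x + 29 in Q[x]/(f).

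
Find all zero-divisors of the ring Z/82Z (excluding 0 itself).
nonzero zero-divisors of Z/82Z = {2, 4, 6, 8, 10, 12, 14, 16, 18, 20, 22, 24, 26, 28, 30, 32, 34, 36, 38, 40, 41, 42, 44, 46, 48, 50, 52, 54, 56, 58, 60, 62, 64, 66, 68, 70, 72, 74, 76, 78, 80}

An element a ∈ Z/82Z (with a ≠ 0) is a zero-divisor iff gcd(a, 82) > 1 (because a is a unit precisely when gcd(a, n) = 1, and in Z/nZ every nonzero, non-unit element is a zero-divisor). Scan a = 1, ..., 81 and keep those with gcd(a, 82) > 1:
  gcd(2, 82) = 2, gcd(4, 82) = 2, gcd(6, 82) = 2, gcd(8, 82) = 2, gcd(10, 82) = 2, gcd(12, 82) = 2, gcd(14, 82) = 2, gcd(16, 82) = 2, gcd(18, 82) = 2, gcd(20, 82) = 2, gcd(22, 82) = 2, gcd(24, 82) = 2, gcd(26, 82) = 2, gcd(28, 82) = 2, gcd(30, 82) = 2, gcd(32, 82) = 2, gcd(34, 82) = 2, gcd(36, 82) = 2, gcd(38, 82) = 2, gcd(40, 82) = 2, gcd(41, 82) = 41, gcd(42, 82) = 2, gcd(44, 82) = 2, gcd(46, 82) = 2, gcd(48, 82) = 2, gcd(50, 82) = 2, gcd(52, 82) = 2, gcd(54, 82) = 2, gcd(56, 82) = 2, gcd(58, 82) = 2, gcd(60, 82) = 2, gcd(62, 82) = 2, gcd(64, 82) = 2, gcd(66, 82) = 2, gcd(68, 82) = 2, gcd(70, 82) = 2, gcd(72, 82) = 2, gcd(74, 82) = 2, gcd(76, 82) = 2, gcd(78, 82) = 2, gcd(80, 82) = 2.
All other a ∈ {1, ..., 81} have gcd(a, 82) = 1 and are units. So the nonzero zero-divisors are exactly the 41 values of a appearing in this scan.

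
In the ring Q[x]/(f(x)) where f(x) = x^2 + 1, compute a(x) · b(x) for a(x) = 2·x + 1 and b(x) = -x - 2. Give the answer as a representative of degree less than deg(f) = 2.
First multiply in Q[x] without reducing: a · b = -2·x^2 - 5·x - 2. Now divide by f(x) = x^2 + 1, eliminating the leading term at each step:
  leading term -2·x^2: subtract (-2)·f(x) = -2·x^2 - 2, leaving -5·x
The degree is now < 2, so this is the remainder. Hence a · b ≡ -5·x in Q[x]/(f).

Final answer: a · b ≡ -5·x (mod f(x))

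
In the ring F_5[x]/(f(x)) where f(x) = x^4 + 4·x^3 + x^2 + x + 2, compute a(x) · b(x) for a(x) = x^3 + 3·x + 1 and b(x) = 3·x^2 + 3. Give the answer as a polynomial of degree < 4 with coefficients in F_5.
Multiply as integer polynomials: a · b = 3·x^5 + 12·x^3 + 3·x^2 + 9·x + 3. Reducing coefficients mod 5: a · b ≡ 3·x^5 + 2·x^3 + 3·x^2 + 4·x + 3. Now divide by f(x) = x^4 + 4·x^3 + x^2 + x + 2 in F_5[x], eliminating the leading term at each step:
  leading term 3·x^5: subtract (3·x)·f(x) = 3·x^5 + 2·x^4 + 3·x^3 + 3·x^2 + x, leaving 3·x^4 + 4·x^3 + 3·x + 3 (coefficients mod 5)
  leading term 3·x^4: subtract (3)·f(x) = 3·x^4 + 2·x^3 + 3·x^2 + 3·x + 1, leaving 2·x^3 + 2·x^2 + 2 (coefficients mod 5)
The degree is now < 4, so this is the remainder. Hence a · b ≡ 2·x^3 + 2·x^2 + 2 in F_5[x]/(f).

Final answer: a · b ≡ 2·x^3 + 2·x^2 + 2 (mod f(x))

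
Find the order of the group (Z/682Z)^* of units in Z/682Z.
(Z/682Z)^* consists of the classes a with gcd(a, 682) = 1, so its order is φ(682). φ is multiplicative, with φ(p^e) = p^e − p^(e−1). Factorise 682 = 2 · 11 · 31. Then
  φ(682) = (2 − 1) · (11 − 1) · (31 − 1) = 1 · 10 · 30 = 300.
Thus |(Z/682Z)^*| = 300.

Final answer: |(Z/682Z)^*| = 300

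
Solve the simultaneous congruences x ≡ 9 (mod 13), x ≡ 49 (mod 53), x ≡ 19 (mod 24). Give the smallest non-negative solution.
The moduli 13, 53, 24 are pairwise coprime, so by the CRT there is a unique solution mod 13·53·24 = 16536.
Solve by successive substitution. Start with x ≡ 9 (mod 13).
  Combine with x ≡ 49 (mod 53): write x = 9 + 13·t and require 9 + 13·t ≡ 49 (mod 53), i.e. 13·t ≡ 49 − 9 ≡ 40 (mod 53). Since 13^(−1) ≡ 49 (mod 53), t ≡ 49·40 ≡ 52 (mod 53). So x ≡ 9 + 13·52 = 685 (mod 689).
  Combine with x ≡ 19 (mod 24): write x = 685 + 689·t and require 685 + 689·t ≡ 19 (mod 24), i.e. 689·t ≡ 19 − 685 ≡ 6 (mod 24). Since 689^(−1) ≡ 17 (mod 24) (689 ≡ 17 (mod 24)), t ≡ 17·6 ≡ 6 (mod 24). So x ≡ 685 + 689·6 = 4819 (mod 16536).
Unique solution in [0, 16536): x = 4819.

Final answer: x ≡ 4819 (mod 16536); the representative in [0, 16536) is 4819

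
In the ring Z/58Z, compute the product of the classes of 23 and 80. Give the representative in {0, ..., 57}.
Reduce the factors first: 80 ≡ 22 (mod 58), so 23 · 80 ≡ 23 · 22 (mod 58). 23 · 22 = 506. Dividing by 58: 506 = 8·58 + 42. So (23 · 80) mod 58 = 42.

Final answer: 42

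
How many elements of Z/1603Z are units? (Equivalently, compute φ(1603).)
Z/1603Z has φ(1603) = 1368 units

An element a ∈ Z/1603Z is a unit iff gcd(a, 1603) = 1, so the number of units is φ(1603). φ is multiplicative, with φ(p^e) = p^e − p^(e−1). Factorise 1603 = 7 · 229. Then
  φ(1603) = (7 − 1) · (229 − 1) = 6 · 228 = 1368.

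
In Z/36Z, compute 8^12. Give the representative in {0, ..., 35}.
28

Use repeated squaring. Binary(12) = 1100. Walk through the bits of the exponent 12 left-to-right: at each bit after the leading one, square the running value, then multiply by 8 if the bit is 1 (always reducing mod 36):
  bit 1 = 1 (leading): start with 8.
  bit 2 = 1: square 8^2 = 64 ≡ 28; bit is 1, so multiply 28·8 = 224 ≡ 8 (mod 36).
  bit 3 = 0: square 8^2 = 64 ≡ 28 (mod 36).
  bit 4 = 0: square 28^2 = 784 ≡ 28 (mod 36).
Final value: 8^12 ≡ 28 (mod 36).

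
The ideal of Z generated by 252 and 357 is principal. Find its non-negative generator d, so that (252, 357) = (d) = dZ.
In the PID Z, (a, b) is generated by gcd(a, b). Compute gcd(357, 252) with the extended Euclidean algorithm, tracking rows (r, s, t) with s·357 + t·252 = r:
  row A: (357, 1, 0)   [1·357 + 0·252 = 357]
  row B: (252, 0, 1)   [0·357 + 1·252 = 252]
  357 = 1·252 + 105   → row C = row A − 1·row B = (105, 1, −1)   [check: 1·357 − 1·252 = 105]
  252 = 2·105 + 42   → row D = row B − 2·row C = (42, −2, 3)   [check: −2·357 + 3·252 = 42]
  105 = 2·42 + 21   → row E = row C − 2·row D = (21, 5, −7)   [check: 5·357 − 7·252 = 21]
  42 = 2·21 + 0   → remainder 0, stop. gcd = 21 (last nonzero row E).
So gcd(252, 357) = 21, with Bézout identity 5·357 − 7·252 = 21. Containment (⊇): the Bézout identity exhibits 21 as an element of (252, 357), giving (21) ⊆ (252, 357). Containment (⊆): since 21 | 252 and 21 | 357 (252 = 21·12, 357 = 21·17), every Z-linear combination of 252 and 357 is divisible by 21, so (252, 357) ⊆ (21). Therefore (252, 357) = (21), d = 21.

Final answer: (252, 357) = (21); d = 21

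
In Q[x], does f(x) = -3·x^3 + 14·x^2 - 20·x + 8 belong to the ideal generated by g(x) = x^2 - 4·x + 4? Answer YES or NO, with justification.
In Q[x] the ideal (g) consists of all multiples of g, so f ∈ (g) iff g | f, i.e. iff the remainder of f on division by g is 0. Divide f by g (g is monic, so eliminate the leading term of the running remainder at each step):
  leading term -3·x^3: subtract (-3·x)·g(x) = -3·x^3 + 12·x^2 - 12·x, leaving 2·x^2 - 8·x + 8
  leading term 2·x^2: subtract (2)·g(x) = 2·x^2 - 8·x + 8, leaving 0
The remainder is 0, so f(x) = g(x) · h(x) with h(x) = 2 - 3·x. Hence g | f, i.e. f ∈ (g).

Final answer: YES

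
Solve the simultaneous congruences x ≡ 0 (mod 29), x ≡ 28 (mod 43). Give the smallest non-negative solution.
x ≡ 1189 (mod 1247); the representative in [0, 1247) is 1189

The moduli 29, 43 are pairwise coprime, so by the CRT there is a unique solution mod 29·43 = 1247.
Solve by successive substitution. Start with x ≡ 0 (mod 29).
  Combine with x ≡ 28 (mod 43): write x = 29·t and require 29·t ≡ 28 (mod 43). Since 29^(−1) ≡ 3 (mod 43), t ≡ 3·28 ≡ 41 (mod 43). So x ≡ 29·41 = 1189 (mod 1247).
Unique solution in [0, 1247): x = 1189.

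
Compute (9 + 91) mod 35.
30

Reduce the summands first: 91 ≡ 21 (mod 35), so 9 + 91 ≡ 9 + 21 (mod 35). 9 + 21 = 30; 30 = 0·35 + 30, so (9 + 91) mod 35 = 30.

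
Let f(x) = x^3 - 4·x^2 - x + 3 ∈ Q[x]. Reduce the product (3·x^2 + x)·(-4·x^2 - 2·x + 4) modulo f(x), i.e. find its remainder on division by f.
a · b ≡ -234·x^2 - 18·x + 174 (mod f(x))

First multiply in Q[x] without reducing: a · b = -12·x^4 - 10·x^3 + 10·x^2 + 4·x. Now divide by f(x) = x^3 - 4·x^2 - x + 3, eliminating the leading term at each step:
  leading term -12·x^4: subtract (-12·x)·f(x) = -12·x^4 + 48·x^3 + 12·x^2 - 36·x, leaving -58·x^3 - 2·x^2 + 40·x
  leading term -58·x^3: subtract (-58)·f(x) = -58·x^3 + 232·x^2 + 58·x - 174, leaving -234·x^2 - 18·x + 174
The degree is now < 3, so this is the remainder. Hence a · b ≡ -234·x^2 - 18·x + 174 in Q[x]/(f).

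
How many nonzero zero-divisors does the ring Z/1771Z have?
In Z/1771Z each nonzero element is either a unit (gcd with 1771 is 1) or a zero-divisor (gcd > 1). The number of units is φ(1771): factorise 1771 = 7 · 11 · 23, so φ(1771) = (7 − 1) · (11 − 1) · (23 − 1) = 6 · 10 · 22 = 1320. The nonzero elements number 1771 − 1 = 1770. Hence the nonzero zero-divisors number 1770 − 1320 = 450.

Final answer: Z/1771Z has 450 nonzero zero-divisors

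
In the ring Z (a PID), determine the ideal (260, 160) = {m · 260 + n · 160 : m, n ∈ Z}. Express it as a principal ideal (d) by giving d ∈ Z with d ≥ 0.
In the PID Z, (a, b) is generated by gcd(a, b). Compute gcd(260, 160) with the extended Euclidean algorithm, tracking rows (r, s, t) with s·260 + t·160 = r:
  row A: (260, 1, 0)   [1·260 + 0·160 = 260]
  row B: (160, 0, 1)   [0·260 + 1·160 = 160]
  260 = 1·160 + 100   → row C = row A − 1·row B = (100, 1, −1)   [check: 1·260 − 1·160 = 100]
  160 = 1·100 + 60   → row D = row B − 1·row C = (60, −1, 2)   [check: −1·260 + 2·160 = 60]
  100 = 1·60 + 40   → row E = row C − 1·row D = (40, 2, −3)   [check: 2·260 − 3·160 = 40]
  60 = 1·40 + 20   → row F = row D − 1·row E = (20, −3, 5)   [check: −3·260 + 5·160 = 20]
  40 = 2·20 + 0   → remainder 0, stop. gcd = 20 (last nonzero row F).
So gcd(260, 160) = 20, with Bézout identity −3·260 + 5·160 = 20. Containment (⊇): the Bézout identity exhibits 20 as an element of (260, 160), giving (20) ⊆ (260, 160). Containment (⊆): since 20 | 260 and 20 | 160 (260 = 20·13, 160 = 20·8), every Z-linear combination of 260 and 160 is divisible by 20, so (260, 160) ⊆ (20). Therefore (260, 160) = (20), d = 20.

Final answer: (260, 160) = (20); d = 20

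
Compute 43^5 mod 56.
43

Use repeated squaring. Binary(5) = 101. Walk through the bits of the exponent 5 left-to-right: at each bit after the leading one, square the running value, then multiply by 43 if the bit is 1 (always reducing mod 56):
  bit 1 = 1 (leading): start with 43.
  bit 2 = 0: square 43^2 = 1849 ≡ 1 (mod 56).
  bit 3 = 1: square 1^2 = 1; bit is 1, so multiply 1·43 = 43 (mod 56).
Final value: 43^5 ≡ 43 (mod 56).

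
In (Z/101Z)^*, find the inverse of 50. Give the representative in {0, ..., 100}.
Apply the extended Euclidean algorithm to (101, 50), tracking rows (r, s, t) with s·101 + t·50 = r. Each division r_prev = q·r_cur + r_new produces the new row as (previous row) − q·(current row):
  row A: (101, 1, 0)   [1·101 + 0·50 = 101]
  row B: (50, 0, 1)   [0·101 + 1·50 = 50]
  101 = 2·50 + 1   → row C = row A − 2·row B = (1, 1, −2)   [check: 1·101 − 2·50 = 1]
  50 = 50·1 + 0   → remainder 0, stop. gcd = 1 (last nonzero row C).
The gcd is 1, so 50 is invertible mod 101. The last nonzero row gives 1·101 − 2·50 = 1, so t = −2. So 50^(−1) ≡ −2 ≡ 99 (mod 101). Verify: 50 · 99 = 4950 ≡ 1 (mod 101). ✓

Final answer: 50^(−1) ≡ 99 (mod 101)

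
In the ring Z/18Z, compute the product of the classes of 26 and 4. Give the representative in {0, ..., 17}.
14

Reduce the factors first: 26 ≡ 8 (mod 18), so 26 · 4 ≡ 8 · 4 (mod 18). 8 · 4 = 32. Dividing by 18: 32 = 1·18 + 14. So (26 · 4) mod 18 = 14.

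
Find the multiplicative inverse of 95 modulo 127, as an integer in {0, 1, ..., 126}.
Apply the extended Euclidean algorithm to (127, 95), tracking rows (r, s, t) with s·127 + t·95 = r. Each division r_prev = q·r_cur + r_new produces the new row as (previous row) − q·(current row):
  row A: (127, 1, 0)   [1·127 + 0·95 = 127]
  row B: (95, 0, 1)   [0·127 + 1·95 = 95]
  127 = 1·95 + 32   → row C = row A − 1·row B = (32, 1, −1)   [check: 1·127 − 1·95 = 32]
  95 = 2·32 + 31   → row D = row B − 2·row C = (31, −2, 3)   [check: −2·127 + 3·95 = 31]
  32 = 1·31 + 1   → row E = row C − 1·row D = (1, 3, −4)   [check: 3·127 − 4·95 = 1]
  31 = 31·1 + 0   → remainder 0, stop. gcd = 1 (last nonzero row E).
The gcd is 1, so 95 is invertible mod 127. The last nonzero row gives 3·127 − 4·95 = 1, so t = −4. So 95^(−1) ≡ −4 ≡ 123 (mod 127). Verify: 95 · 123 = 11685 ≡ 1 (mod 127). ✓

Final answer: 95^(−1) ≡ 123 (mod 127)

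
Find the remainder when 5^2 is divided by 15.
10

Use repeated squaring. Binary(2) = 10. Walk through the bits of the exponent 2 left-to-right: at each bit after the leading one, square the running value, then multiply by 5 if the bit is 1 (always reducing mod 15):
  bit 1 = 1 (leading): start with 5.
  bit 2 = 0: square 5^2 = 25 ≡ 10 (mod 15).
Final value: 5^2 ≡ 10 (mod 15).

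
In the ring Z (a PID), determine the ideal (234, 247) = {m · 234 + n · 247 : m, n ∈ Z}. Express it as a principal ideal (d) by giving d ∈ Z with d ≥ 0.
(234, 247) = (13); d = 13

In the PID Z, (a, b) is generated by gcd(a, b). Compute gcd(247, 234) with the extended Euclidean algorithm, tracking rows (r, s, t) with s·247 + t·234 = r:
  row A: (247, 1, 0)   [1·247 + 0·234 = 247]
  row B: (234, 0, 1)   [0·247 + 1·234 = 234]
  247 = 1·234 + 13   → row C = row A − 1·row B = (13, 1, −1)   [check: 1·247 − 1·234 = 13]
  234 = 18·13 + 0   → remainder 0, stop. gcd = 13 (last nonzero row C).
So gcd(234, 247) = 13, with Bézout identity 1·247 − 1·234 = 13. Containment (⊇): the Bézout identity exhibits 13 as an element of (234, 247), giving (13) ⊆ (234, 247). Containment (⊆): since 13 | 234 and 13 | 247 (234 = 13·18, 247 = 13·19), every Z-linear combination of 234 and 247 is divisible by 13, so (234, 247) ⊆ (13). Therefore (234, 247) = (13), d = 13.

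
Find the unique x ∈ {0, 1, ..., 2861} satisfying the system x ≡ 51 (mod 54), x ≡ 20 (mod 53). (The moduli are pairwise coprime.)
x ≡ 1239 (mod 2862); the representative in [0, 2862) is 1239

The moduli 54, 53 are pairwise coprime, so by the CRT there is a unique solution mod 54·53 = 2862.
Solve by successive substitution. Start with x ≡ 51 (mod 54).
  Combine with x ≡ 20 (mod 53): write x = 51 + 54·t and require 51 + 54·t ≡ 20 (mod 53), i.e. 54·t ≡ 20 − 51 ≡ 22 (mod 53). Since 54^(−1) ≡ 1 (mod 53) (54 ≡ 1 (mod 53)), t ≡ 1·22 ≡ 22 (mod 53). So x ≡ 51 + 54·22 = 1239 (mod 2862).
Unique solution in [0, 2862): x = 1239.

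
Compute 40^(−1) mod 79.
Apply the extended Euclidean algorithm to (79, 40), tracking rows (r, s, t) with s·79 + t·40 = r. Each division r_prev = q·r_cur + r_new produces the new row as (previous row) − q·(current row):
  row A: (79, 1, 0)   [1·79 + 0·40 = 79]
  row B: (40, 0, 1)   [0·79 + 1·40 = 40]
  79 = 1·40 + 39   → row C = row A − 1·row B = (39, 1, −1)   [check: 1·79 − 1·40 = 39]
  40 = 1·39 + 1   → row D = row B − 1·row C = (1, −1, 2)   [check: −1·79 + 2·40 = 1]
  39 = 39·1 + 0   → remainder 0, stop. gcd = 1 (last nonzero row D).
The gcd is 1, so 40 is invertible mod 79. The last nonzero row gives −1·79 + 2·40 = 1, so t = 2. So 40^(−1) ≡ 2 (mod 79). Verify: 40 · 2 = 80 ≡ 1 (mod 79). ✓

Final answer: 40^(−1) ≡ 2 (mod 79)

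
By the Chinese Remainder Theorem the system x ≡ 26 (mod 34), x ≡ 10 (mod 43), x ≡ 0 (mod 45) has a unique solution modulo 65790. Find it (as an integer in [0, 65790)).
The moduli 34, 43, 45 are pairwise coprime, so by the CRT there is a unique solution mod 34·43·45 = 65790.
Solve by successive substitution. Start with x ≡ 26 (mod 34).
  Combine with x ≡ 10 (mod 43): write x = 26 + 34·t and require 26 + 34·t ≡ 10 (mod 43), i.e. 34·t ≡ 10 − 26 ≡ 27 (mod 43). Since 34^(−1) ≡ 19 (mod 43), t ≡ 19·27 ≡ 40 (mod 43). So x ≡ 26 + 34·40 = 1386 (mod 1462).
  Combine with x ≡ 0 (mod 45): write x = 1386 + 1462·t and require 1386 + 1462·t ≡ 0 (mod 45), i.e. 1462·t ≡ 0 − 1386 ≡ 9 (mod 45). Since 1462^(−1) ≡ 43 (mod 45) (1462 ≡ 22 (mod 45)), t ≡ 43·9 ≡ 27 (mod 45). So x ≡ 1386 + 1462·27 = 40860 (mod 65790).
Unique solution in [0, 65790): x = 40860.

Final answer: x ≡ 40860 (mod 65790); the representative in [0, 65790) is 40860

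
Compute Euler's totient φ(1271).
φ(1271) = 1200

φ is multiplicative, with φ(p^e) = p^e − p^(e−1). Factorise 1271 = 31 · 41. Then
  φ(1271) = (31 − 1) · (41 − 1) = 30 · 40 = 1200.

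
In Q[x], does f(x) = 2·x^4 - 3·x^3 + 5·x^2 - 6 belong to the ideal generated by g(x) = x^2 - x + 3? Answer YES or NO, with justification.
NO

In Q[x] the ideal (g) consists of all multiples of g, so f ∈ (g) iff g | f, i.e. iff the remainder of f on division by g is 0. Divide f by g (g is monic, so eliminate the leading term of the running remainder at each step):
  leading term 2·x^4: subtract (2·x^2)·g(x) = 2·x^4 - 2·x^3 + 6·x^2, leaving -x^3 - x^2 - 6
  leading term -x^3: subtract (-x)·g(x) = -x^3 + x^2 - 3·x, leaving -2·x^2 + 3·x - 6
  leading term -2·x^2: subtract (-2)·g(x) = -2·x^2 + 2·x - 6, leaving x
The remainder r(x) = x ≠ 0 (and deg r < deg g), so g ∤ f, i.e. f ∉ (g).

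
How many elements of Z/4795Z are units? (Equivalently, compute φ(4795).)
Z/4795Z has φ(4795) = 3264 units

An element a ∈ Z/4795Z is a unit iff gcd(a, 4795) = 1, so the number of units is φ(4795). φ is multiplicative, with φ(p^e) = p^e − p^(e−1). Factorise 4795 = 5 · 7 · 137. Then
  φ(4795) = (5 − 1) · (7 − 1) · (137 − 1) = 4 · 6 · 136 = 3264.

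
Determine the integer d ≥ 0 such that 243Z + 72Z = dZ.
In the PID Z, (a, b) is generated by gcd(a, b). Compute gcd(243, 72) with the extended Euclidean algorithm, tracking rows (r, s, t) with s·243 + t·72 = r:
  row A: (243, 1, 0)   [1·243 + 0·72 = 243]
  row B: (72, 0, 1)   [0·243 + 1·72 = 72]
  243 = 3·72 + 27   → row C = row A − 3·row B = (27, 1, −3)   [check: 1·243 − 3·72 = 27]
  72 = 2·27 + 18   → row D = row B − 2·row C = (18, −2, 7)   [check: −2·243 + 7·72 = 18]
  27 = 1·18 + 9   → row E = row C − 1·row D = (9, 3, −10)   [check: 3·243 − 10·72 = 9]
  18 = 2·9 + 0   → remainder 0, stop. gcd = 9 (last nonzero row E).
So gcd(243, 72) = 9, with Bézout identity 3·243 − 10·72 = 9. Containment (⊇): the Bézout identity exhibits 9 as an element of (243, 72), giving (9) ⊆ (243, 72). Containment (⊆): since 9 | 243 and 9 | 72 (243 = 9·27, 72 = 9·8), every Z-linear combination of 243 and 72 is divisible by 9, so (243, 72) ⊆ (9). Therefore (243, 72) = (9), d = 9.

Final answer: (243, 72) = (9); d = 9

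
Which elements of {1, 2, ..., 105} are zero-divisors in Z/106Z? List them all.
nonzero zero-divisors of Z/106Z = {2, 4, 6, 8, 10, 12, 14, 16, 18, 20, 22, 24, 26, 28, 30, 32, 34, 36, 38, 40, 42, 44, 46, 48, 50, 52, 53, 54, 56, 58, 60, 62, 64, 66, 68, 70, 72, 74, 76, 78, 80, 82, 84, 86, 88, 90, 92, 94, 96, 98, 100, 102, 104}

An element a ∈ Z/106Z (with a ≠ 0) is a zero-divisor iff gcd(a, 106) > 1 (because a is a unit precisely when gcd(a, n) = 1, and in Z/nZ every nonzero, non-unit element is a zero-divisor). Scan a = 1, ..., 105 and keep those with gcd(a, 106) > 1:
  gcd(2, 106) = 2, gcd(4, 106) = 2, gcd(6, 106) = 2, gcd(8, 106) = 2, gcd(10, 106) = 2, gcd(12, 106) = 2, gcd(14, 106) = 2, gcd(16, 106) = 2, gcd(18, 106) = 2, gcd(20, 106) = 2, gcd(22, 106) = 2, gcd(24, 106) = 2, gcd(26, 106) = 2, gcd(28, 106) = 2, gcd(30, 106) = 2, gcd(32, 106) = 2, gcd(34, 106) = 2, gcd(36, 106) = 2, gcd(38, 106) = 2, gcd(40, 106) = 2, gcd(42, 106) = 2, gcd(44, 106) = 2, gcd(46, 106) = 2, gcd(48, 106) = 2, gcd(50, 106) = 2, gcd(52, 106) = 2, gcd(53, 106) = 53, gcd(54, 106) = 2, gcd(56, 106) = 2, gcd(58, 106) = 2, gcd(60, 106) = 2, gcd(62, 106) = 2, gcd(64, 106) = 2, gcd(66, 106) = 2, gcd(68, 106) = 2, gcd(70, 106) = 2, gcd(72, 106) = 2, gcd(74, 106) = 2, gcd(76, 106) = 2, gcd(78, 106) = 2, gcd(80, 106) = 2, gcd(82, 106) = 2, gcd(84, 106) = 2, gcd(86, 106) = 2, gcd(88, 106) = 2, gcd(90, 106) = 2, gcd(92, 106) = 2, gcd(94, 106) = 2, gcd(96, 106) = 2, gcd(98, 106) = 2, gcd(100, 106) = 2, gcd(102, 106) = 2, gcd(104, 106) = 2.
All other a ∈ {1, ..., 105} have gcd(a, 106) = 1 and are units. So the nonzero zero-divisors are exactly the 53 values of a appearing in this scan.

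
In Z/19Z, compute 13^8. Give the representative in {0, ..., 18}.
Use repeated squaring. Binary(8) = 1000. Walk through the bits of the exponent 8 left-to-right: at each bit after the leading one, square the running value, then multiply by 13 if the bit is 1 (always reducing mod 19):
  bit 1 = 1 (leading): start with 13.
  bit 2 = 0: square 13^2 = 169 ≡ 17 (mod 19).
  bit 3 = 0: square 17^2 = 289 ≡ 4 (mod 19).
  bit 4 = 0: square 4^2 = 16 (mod 19).
Final value: 13^8 ≡ 16 (mod 19).

Final answer: 16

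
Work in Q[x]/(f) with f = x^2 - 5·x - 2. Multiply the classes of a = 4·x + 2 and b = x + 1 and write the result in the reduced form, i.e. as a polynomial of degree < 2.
a · b ≡ 26·x + 10 (mod f(x))

First multiply in Q[x] without reducing: a · b = 4·x^2 + 6·x + 2. Now divide by f(x) = x^2 - 5·x - 2, eliminating the leading term at each step:
  leading term 4·x^2: subtract (4)·f(x) = 4·x^2 - 20·x - 8, leaving 26·x + 10
The degree is now < 2, so this is the remainder. Hence a · b ≡ 26·x + 10 in Q[x]/(f).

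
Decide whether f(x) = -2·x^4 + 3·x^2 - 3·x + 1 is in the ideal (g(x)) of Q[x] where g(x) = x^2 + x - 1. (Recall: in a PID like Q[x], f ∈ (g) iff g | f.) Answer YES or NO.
In Q[x] the ideal (g) consists of all multiples of g, so f ∈ (g) iff g | f, i.e. iff the remainder of f on division by g is 0. Divide f by g (g is monic, so eliminate the leading term of the running remainder at each step):
  leading term -2·x^4: subtract (-2·x^2)·g(x) = -2·x^4 - 2·x^3 + 2·x^2, leaving 2·x^3 + x^2 - 3·x + 1
  leading term 2·x^3: subtract (2·x)·g(x) = 2·x^3 + 2·x^2 - 2·x, leaving -x^2 - x + 1
  leading term -x^2: subtract (-1)·g(x) = -x^2 - x + 1, leaving 0
The remainder is 0, so f(x) = g(x) · h(x) with h(x) = -2·x^2 + 2·x - 1. Hence g | f, i.e. f ∈ (g).

Final answer: YES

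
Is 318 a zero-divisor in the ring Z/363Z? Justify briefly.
gcd(318, 363) = 3 > 1, so 318 is not a unit in Z/363Z. In Z/nZ every nonzero non-unit is a zero-divisor: explicitly, take b = 363/gcd = 121 ≠ 0 (mod 363); then 318·121 = 38478 = 106·363, i.e. 318·121 ≡ 0 (mod 363). So 318 is a zero-divisor.

Final answer: YES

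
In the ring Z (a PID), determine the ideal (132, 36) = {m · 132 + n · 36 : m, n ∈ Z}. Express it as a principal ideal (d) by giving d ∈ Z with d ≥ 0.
(132, 36) = (12); d = 12

In the PID Z, (a, b) is generated by gcd(a, b). Compute gcd(132, 36) with the extended Euclidean algorithm, tracking rows (r, s, t) with s·132 + t·36 = r:
  row A: (132, 1, 0)   [1·132 + 0·36 = 132]
  row B: (36, 0, 1)   [0·132 + 1·36 = 36]
  132 = 3·36 + 24   → row C = row A − 3·row B = (24, 1, −3)   [check: 1·132 − 3·36 = 24]
  36 = 1·24 + 12   → row D = row B − 1·row C = (12, −1, 4)   [check: −1·132 + 4·36 = 12]
  24 = 2·12 + 0   → remainder 0, stop. gcd = 12 (last nonzero row D).
So gcd(132, 36) = 12, with Bézout identity −1·132 + 4·36 = 12. Containment (⊇): the Bézout identity exhibits 12 as an element of (132, 36), giving (12) ⊆ (132, 36). Containment (⊆): since 12 | 132 and 12 | 36 (132 = 12·11, 36 = 12·3), every Z-linear combination of 132 and 36 is divisible by 12, so (132, 36) ⊆ (12). Therefore (132, 36) = (12), d = 12.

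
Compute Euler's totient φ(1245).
φ(1245) = 656

φ is multiplicative, with φ(p^e) = p^e − p^(e−1). Factorise 1245 = 3 · 5 · 83. Then
  φ(1245) = (3 − 1) · (5 − 1) · (83 − 1) = 2 · 4 · 82 = 656.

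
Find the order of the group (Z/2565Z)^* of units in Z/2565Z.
|(Z/2565Z)^*| = 1296

(Z/2565Z)^* consists of the classes a with gcd(a, 2565) = 1, so its order is φ(2565). φ is multiplicative, with φ(p^e) = p^e − p^(e−1). Factorise 2565 = 3^3 · 5 · 19. Then
  φ(2565) = (3^3 − 3^2) · (5 − 1) · (19 − 1) = 18 · 4 · 18 = 1296.
Thus |(Z/2565Z)^*| = 1296.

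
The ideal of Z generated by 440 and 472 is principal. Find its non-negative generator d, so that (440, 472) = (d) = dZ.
In the PID Z, (a, b) is generated by gcd(a, b). Compute gcd(472, 440) with the extended Euclidean algorithm, tracking rows (r, s, t) with s·472 + t·440 = r:
  row A: (472, 1, 0)   [1·472 + 0·440 = 472]
  row B: (440, 0, 1)   [0·472 + 1·440 = 440]
  472 = 1·440 + 32   → row C = row A − 1·row B = (32, 1, −1)   [check: 1·472 − 1·440 = 32]
  440 = 13·32 + 24   → row D = row B − 13·row C = (24, −13, 14)   [check: −13·472 + 14·440 = 24]
  32 = 1·24 + 8   → row E = row C − 1·row D = (8, 14, −15)   [check: 14·472 − 15·440 = 8]
  24 = 3·8 + 0   → remainder 0, stop. gcd = 8 (last nonzero row E).
So gcd(440, 472) = 8, with Bézout identity 14·472 − 15·440 = 8. Containment (⊇): the Bézout identity exhibits 8 as an element of (440, 472), giving (8) ⊆ (440, 472). Containment (⊆): since 8 | 440 and 8 | 472 (440 = 8·55, 472 = 8·59), every Z-linear combination of 440 and 472 is divisible by 8, so (440, 472) ⊆ (8). Therefore (440, 472) = (8), d = 8.

Final answer: (440, 472) = (8); d = 8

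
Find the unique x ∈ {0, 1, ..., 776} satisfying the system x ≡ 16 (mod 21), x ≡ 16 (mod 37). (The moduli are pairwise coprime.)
x ≡ 16 (mod 777); the representative in [0, 777) is 16

The moduli 21, 37 are pairwise coprime, so by the CRT there is a unique solution mod 21·37 = 777.
Solve by successive substitution. Start with x ≡ 16 (mod 21).
  Combine with x ≡ 16 (mod 37): write x = 16 + 21·t and require 16 + 21·t ≡ 16 (mod 37), i.e. 21·t ≡ 16 − 16 ≡ 0 (mod 37). Since 21^(−1) ≡ 30 (mod 37), t ≡ 30·0 ≡ 0 (mod 37). So x ≡ 16 + 21·0 = 16 (mod 777).
Unique solution in [0, 777): x = 16.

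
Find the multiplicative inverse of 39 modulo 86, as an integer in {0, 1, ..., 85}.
Apply the extended Euclidean algorithm to (86, 39), tracking rows (r, s, t) with s·86 + t·39 = r. Each division r_prev = q·r_cur + r_new produces the new row as (previous row) − q·(current row):
  row A: (86, 1, 0)   [1·86 + 0·39 = 86]
  row B: (39, 0, 1)   [0·86 + 1·39 = 39]
  86 = 2·39 + 8   → row C = row A − 2·row B = (8, 1, −2)   [check: 1·86 − 2·39 = 8]
  39 = 4·8 + 7   → row D = row B − 4·row C = (7, −4, 9)   [check: −4·86 + 9·39 = 7]
  8 = 1·7 + 1   → row E = row C − 1·row D = (1, 5, −11)   [check: 5·86 − 11·39 = 1]
  7 = 7·1 + 0   → remainder 0, stop. gcd = 1 (last nonzero row E).
The gcd is 1, so 39 is invertible mod 86. The last nonzero row gives 5·86 − 11·39 = 1, so t = −11. So 39^(−1) ≡ −11 ≡ 75 (mod 86). Verify: 39 · 75 = 2925 ≡ 1 (mod 86). ✓

Final answer: 39^(−1) ≡ 75 (mod 86)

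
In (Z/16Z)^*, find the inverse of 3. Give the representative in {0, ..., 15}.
3^(−1) ≡ 11 (mod 16)

Apply the extended Euclidean algorithm to (16, 3), tracking rows (r, s, t) with s·16 + t·3 = r. Each division r_prev = q·r_cur + r_new produces the new row as (previous row) − q·(current row):
  row A: (16, 1, 0)   [1·16 + 0·3 = 16]
  row B: (3, 0, 1)   [0·16 + 1·3 = 3]
  16 = 5·3 + 1   → row C = row A − 5·row B = (1, 1, −5)   [check: 1·16 − 5·3 = 1]
  3 = 3·1 + 0   → remainder 0, stop. gcd = 1 (last nonzero row C).
The gcd is 1, so 3 is invertible mod 16. The last nonzero row gives 1·16 − 5·3 = 1, so t = −5. So 3^(−1) ≡ −5 ≡ 11 (mod 16). Verify: 3 · 11 = 33 ≡ 1 (mod 16). ✓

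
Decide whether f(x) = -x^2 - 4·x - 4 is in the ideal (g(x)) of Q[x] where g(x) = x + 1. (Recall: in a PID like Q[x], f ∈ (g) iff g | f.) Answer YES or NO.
NO

In Q[x] the ideal (g) consists of all multiples of g, so f ∈ (g) iff g | f, i.e. iff the remainder of f on division by g is 0. Divide f by g (g is monic, so eliminate the leading term of the running remainder at each step):
  leading term -x^2: subtract (-x)·g(x) = -x^2 - x, leaving -3·x - 4
  leading term -3·x: subtract (-3)·g(x) = -3·x - 3, leaving -1
The remainder r(x) = -1 ≠ 0 (and deg r < deg g), so g ∤ f, i.e. f ∉ (g).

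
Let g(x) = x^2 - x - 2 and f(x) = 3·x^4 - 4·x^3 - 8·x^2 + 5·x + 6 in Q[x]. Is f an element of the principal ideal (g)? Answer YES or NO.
In Q[x] the ideal (g) consists of all multiples of g, so f ∈ (g) iff g | f, i.e. iff the remainder of f on division by g is 0. Divide f by g (g is monic, so eliminate the leading term of the running remainder at each step):
  leading term 3·x^4: subtract (3·x^2)·g(x) = 3·x^4 - 3·x^3 - 6·x^2, leaving -x^3 - 2·x^2 + 5·x + 6
  leading term -x^3: subtract (-x)·g(x) = -x^3 + x^2 + 2·x, leaving -3·x^2 + 3·x + 6
  leading term -3·x^2: subtract (-3)·g(x) = -3·x^2 + 3·x + 6, leaving 0
The remainder is 0, so f(x) = g(x) · h(x) with h(x) = 3·x^2 - x - 3. Hence g | f, i.e. f ∈ (g).

Final answer: YES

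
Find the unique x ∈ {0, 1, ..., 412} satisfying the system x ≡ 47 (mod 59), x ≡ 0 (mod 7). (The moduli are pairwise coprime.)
The moduli 59, 7 are pairwise coprime, so by the CRT there is a unique solution mod 59·7 = 413.
Solve by successive substitution. Start with x ≡ 47 (mod 59).
  Combine with x ≡ 0 (mod 7): write x = 47 + 59·t and require 47 + 59·t ≡ 0 (mod 7), i.e. 59·t ≡ 0 − 47 ≡ 2 (mod 7). Since 59^(−1) ≡ 5 (mod 7) (59 ≡ 3 (mod 7)), t ≡ 5·2 ≡ 3 (mod 7). So x ≡ 47 + 59·3 = 224 (mod 413).
Unique solution in [0, 413): x = 224.

Final answer: x ≡ 224 (mod 413); the representative in [0, 413) is 224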